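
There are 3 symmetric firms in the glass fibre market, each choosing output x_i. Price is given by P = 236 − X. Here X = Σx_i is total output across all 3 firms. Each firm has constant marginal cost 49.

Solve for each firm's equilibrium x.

46.75

A representative firm's profit is π_i = x_i(236 − X) − 49x_i, with X = x_i + Σ_{j≠i} x_j.
First-order condition: 187 − 2x_i − Σ_{j≠i} x_j = 0.
Imposing symmetry (x_j = x for all j) turns Σ_{j≠i} x_j into 2x, so 187 = 4x and x = 46.75.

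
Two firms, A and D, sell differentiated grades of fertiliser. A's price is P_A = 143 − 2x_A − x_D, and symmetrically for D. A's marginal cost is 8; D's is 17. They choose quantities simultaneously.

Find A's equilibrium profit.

1523.52

Firm A's profit: π = x_A(143 − 2x_A − x_D) − 8x_A.
∂π/∂x_A = 135 − 4x_A − x_D = 0 ⇒ x_A = 33.75 − 0.25x_D.
Similarly x_D = 31.5 − 0.25x_A.
Substituting the second reaction function into the first: x_A = 33.75 − 0.25(31.5 − 0.25x_A), which gives 0.9375x_A = 25.875 ⇒ x_A = 27.6.
Then x_D = 31.5 − 0.25·27.6 = 24.6.
P_A = 143 − 2·27.6 − 24.6 = 63.2.
Profit = (63.2 − 8)·27.6 = 1523.52.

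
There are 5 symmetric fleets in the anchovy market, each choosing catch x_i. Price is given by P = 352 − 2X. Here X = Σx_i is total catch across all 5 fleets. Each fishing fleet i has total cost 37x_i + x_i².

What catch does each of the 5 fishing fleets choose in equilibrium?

A representative fishing fleet's profit is π_i = x_i(352 − 2X) − 37x_i − x_i², with X = x_i + Σ_{j≠i} x_j.
First-order condition: 315 − 6x_i − 2Σ_{j≠i} x_j = 0.
With identical fishing fleets, set every x_j = x: then 315 − 6x − 8x = 0, i.e. x = 315/14 = 22.5.

22.5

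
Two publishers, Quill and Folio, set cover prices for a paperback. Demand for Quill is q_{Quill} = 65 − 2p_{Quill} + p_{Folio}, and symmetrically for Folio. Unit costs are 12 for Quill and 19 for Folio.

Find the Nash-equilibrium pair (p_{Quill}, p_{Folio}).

30.6, 33.4

Quill's profit: π = (p_{Quill} − 12)(65 − 2p_{Quill} + p_{Folio}).
∂π/∂p_{Quill} = 89 − 4p_{Quill} + p_{Folio} = 0 ⇒ p_{Quill} = 22.25 + 0.25p_{Folio}.
Similarly p_{Folio} = 25.75 + 0.25p_{Quill}.
Substituting the second reaction function into the first: p_{Quill} = 22.25 + 0.25(25.75 + 0.25p_{Quill}), which gives 0.9375p_{Quill} = 28.6875 ⇒ p_{Quill} = 30.6.
Then p_{Folio} = 25.75 + 0.25·30.6 = 33.4.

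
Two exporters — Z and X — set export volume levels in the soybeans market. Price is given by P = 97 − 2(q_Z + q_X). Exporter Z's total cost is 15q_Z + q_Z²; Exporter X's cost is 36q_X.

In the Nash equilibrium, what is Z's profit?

Exporter Z's profit: π = q_Z(97 − 2(q_Z + q_X)) − 15q_Z − q_Z².
∂π/∂q_Z = 82 − 6q_Z − 2q_X = 0, so q_Z = 41/3 − (1/3)q_X.
For X: ∂π/∂q_X = 61 − 4q_X − 2q_Z = 0 ⇒ q_X = 15.25 − 0.5q_Z.
Plugging q_X into Z's best response: q_Z = 41/3 − (1/3)(15.25 − 0.5q_Z) ⇒ (5/6)q_Z = 103/12, so q_Z = 10.3.
Then q_X = 15.25 − 0.5·10.3 = 10.1.
Price P = 97 − 2·20.4 = 56.2.
Z's profit: (56.2 − 15)·10.3 − (10.3)² = 318.27.

318.27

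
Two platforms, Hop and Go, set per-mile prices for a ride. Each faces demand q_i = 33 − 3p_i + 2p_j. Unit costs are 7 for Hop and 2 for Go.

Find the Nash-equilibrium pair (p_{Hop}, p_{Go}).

Hop's profit: π = (p_{Hop} − 7)(33 − 3p_{Hop} + 2p_{Go}).
∂π/∂p_{Hop} = 54 − 6p_{Hop} + 2p_{Go} = 0 ⇒ p_{Hop} = 9 + (1/3)p_{Go}.
Similarly p_{Go} = 6.5 + (1/3)p_{Hop}.
Plugging p_{Go} into Hop's best response: p_{Hop} = 9 + (1/3)(6.5 + (1/3)p_{Hop}) ⇒ (8/9)p_{Hop} = 67/6, so p_{Hop} = 12.5625.
Then p_{Go} = 6.5 + (1/3)·12.5625 = 10.6875.

12.5625, 10.6875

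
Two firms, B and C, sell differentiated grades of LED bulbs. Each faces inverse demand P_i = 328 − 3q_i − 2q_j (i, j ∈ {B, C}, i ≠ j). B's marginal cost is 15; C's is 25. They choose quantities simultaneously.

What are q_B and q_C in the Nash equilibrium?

39.75, 37.25

Firm B's profit: π = q_B(328 − 3q_B − 2q_C) − 15q_B.
∂π/∂q_B = 313 − 6q_B − 2q_C = 0 ⇒ q_B = 313/6 − (1/3)q_C.
Similarly q_C = 50.5 − (1/3)q_B.
Plugging q_C into B's best response: q_B = 313/6 − (1/3)(50.5 − (1/3)q_B) ⇒ (8/9)q_B = 106/3, so q_B = 39.75.
Then q_C = 50.5 − (1/3)·39.75 = 37.25.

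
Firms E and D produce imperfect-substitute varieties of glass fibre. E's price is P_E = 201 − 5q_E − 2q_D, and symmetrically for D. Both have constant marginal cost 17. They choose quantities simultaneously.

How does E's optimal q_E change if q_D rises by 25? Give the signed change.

Firm E's profit: π = q_E(201 − 5q_E − 2q_D) − 17q_E.
∂π/∂q_E = 184 − 10q_E − 2q_D = 0 ⇒ q_E = 18.4 − 0.2q_D.
The reaction-function slope is −0.2, so a 25-unit rise in q_D moves q_E by −0.2 × 25 = −5. E's best response falls — the actions are strategic substitutes.

-5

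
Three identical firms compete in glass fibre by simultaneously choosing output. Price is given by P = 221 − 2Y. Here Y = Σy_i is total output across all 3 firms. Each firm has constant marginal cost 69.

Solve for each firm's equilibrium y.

19

A representative firm's profit is π_i = y_i(221 − 2Y) − 69y_i, with Y = y_i + Σ_{j≠i} y_j.
First-order condition: 152 − 4y_i − 2Σ_{j≠i} y_j = 0.
With identical firms, set every y_j = y: then 152 − 4y − 4y = 0, i.e. y = 152/8 = 19.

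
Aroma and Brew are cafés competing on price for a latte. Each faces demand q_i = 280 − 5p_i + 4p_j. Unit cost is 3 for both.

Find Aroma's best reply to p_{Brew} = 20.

37.5

Aroma's profit: π = (p_{Aroma} − 3)(280 − 5p_{Aroma} + 4p_{Brew}).
∂π/∂p_{Aroma} = 295 − 10p_{Aroma} + 4p_{Brew} = 0 ⇒ p_{Aroma} = 29.5 + 0.4p_{Brew}.
At p_{Brew} = 20: p_{Aroma} = 29.5 + 0.4·20 = 37.5.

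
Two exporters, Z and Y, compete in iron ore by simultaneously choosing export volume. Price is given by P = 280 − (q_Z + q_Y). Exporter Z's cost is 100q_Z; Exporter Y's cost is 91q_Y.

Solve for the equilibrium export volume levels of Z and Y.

Exporter Z's profit: π = q_Z(280 − (q_Z + q_Y)) − 100q_Z.
∂π/∂q_Z = 180 − 2q_Z − q_Y = 0, so q_Z = 90 − 0.5q_Y.
By the same steps for Y: q_Y = 94.5 − 0.5q_Z.
Substituting the second reaction function into the first: q_Z = 90 − 0.5(94.5 − 0.5q_Z), which gives 0.75q_Z = 42.75 ⇒ q_Z = 57.
Then q_Y = 94.5 − 0.5·57 = 66.

57, 66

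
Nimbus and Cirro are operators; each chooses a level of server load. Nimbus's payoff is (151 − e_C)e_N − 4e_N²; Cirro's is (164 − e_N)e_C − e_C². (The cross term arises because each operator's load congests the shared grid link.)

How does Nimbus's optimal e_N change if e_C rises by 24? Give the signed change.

-3

Expanding Nimbus's payoff: 151e_N − e_Ce_N − 4e_N².
∂π/∂e_N = 151 − e_C − 8e_N = 0, so e_N = 18.875 − 0.125e_C.
The reaction-function slope is −0.125, so a 24-unit rise in e_C moves e_N by −0.125 × 24 = −3. Nimbus's best response falls — the actions are strategic substitutes.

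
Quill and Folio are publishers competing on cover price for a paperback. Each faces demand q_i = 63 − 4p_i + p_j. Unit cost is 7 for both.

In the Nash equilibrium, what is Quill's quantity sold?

Quill's profit: π = (p_{Quill} − 7)(63 − 4p_{Quill} + p_{Folio}).
∂π/∂p_{Quill} = 91 − 8p_{Quill} + p_{Folio} = 0 ⇒ p_{Quill} = 11.375 + 0.125p_{Folio}.
Setting p_{Quill} = p_{Folio} in the reaction function: p_{Quill} = 11.375 + 0.125p_{Quill}, so p_{Quill} = 11.375 / 0.875 = 13.
q_{Quill} = 63 − 4·13 + 13 = 24.

24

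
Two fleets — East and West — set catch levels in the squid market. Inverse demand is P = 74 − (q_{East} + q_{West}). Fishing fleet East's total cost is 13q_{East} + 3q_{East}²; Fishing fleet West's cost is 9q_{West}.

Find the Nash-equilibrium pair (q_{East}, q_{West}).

Fishing fleet East's profit: π = q_{East}(74 − (q_{East} + q_{West})) − 13q_{East} − 3q_{East}².
∂π/∂q_{East} = 61 − 8q_{East} − q_{West} = 0, so q_{East} = 7.625 − 0.125q_{West}.
For West: ∂π/∂q_{West} = 65 − 2q_{West} − q_{East} = 0 ⇒ q_{West} = 32.5 − 0.5q_{East}.
Plugging q_{West} into East's best response: q_{East} = 7.625 − 0.125(32.5 − 0.5q_{East}) ⇒ 0.9375q_{East} = 3.5625, so q_{East} = 3.8.
Then q_{West} = 32.5 − 0.5·3.8 = 30.6.

3.8, 30.6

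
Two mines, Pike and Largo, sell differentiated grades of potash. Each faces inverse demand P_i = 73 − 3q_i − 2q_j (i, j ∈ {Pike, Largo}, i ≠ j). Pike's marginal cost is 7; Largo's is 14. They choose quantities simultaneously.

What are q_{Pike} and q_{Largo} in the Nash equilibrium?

Mine Pike's profit: π = q_{Pike}(73 − 3q_{Pike} − 2q_{Largo}) − 7q_{Pike}.
∂π/∂q_{Pike} = 66 − 6q_{Pike} − 2q_{Largo} = 0 ⇒ q_{Pike} = 11 − (1/3)q_{Largo}.
Similarly q_{Largo} = 59/6 − (1/3)q_{Pike}.
Plugging q_{Largo} into Pike's best response: q_{Pike} = 11 − (1/3)(59/6 − (1/3)q_{Pike}) ⇒ (8/9)q_{Pike} = 139/18, so q_{Pike} = 8.6875.
Then q_{Largo} = 59/6 − (1/3)·8.6875 = 6.9375.

8.6875, 6.9375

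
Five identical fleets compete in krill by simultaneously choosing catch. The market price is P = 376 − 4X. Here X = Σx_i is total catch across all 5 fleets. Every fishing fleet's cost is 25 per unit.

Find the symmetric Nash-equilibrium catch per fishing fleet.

14.625

A representative fishing fleet's profit is π_i = x_i(376 − 4X) − 25x_i, with X = x_i + Σ_{j≠i} x_j.
First-order condition: 351 − 8x_i − 4Σ_{j≠i} x_j = 0.
Imposing symmetry (x_j = x for all j) turns Σ_{j≠i} x_j into 4x, so 351 = 24x and x = 14.625.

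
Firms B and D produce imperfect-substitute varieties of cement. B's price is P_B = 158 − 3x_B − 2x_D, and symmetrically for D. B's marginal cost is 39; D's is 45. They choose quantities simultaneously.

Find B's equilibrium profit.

Firm B's profit: π = x_B(158 − 3x_B − 2x_D) − 39x_B.
∂π/∂x_B = 119 − 6x_B − 2x_D = 0 ⇒ x_B = 119/6 − (1/3)x_D.
Similarly x_D = 113/6 − (1/3)x_B.
Substituting the second reaction function into the first: x_B = 119/6 − (1/3)(113/6 − (1/3)x_B), which gives (8/9)x_B = 122/9 ⇒ x_B = 15.25.
Then x_D = 113/6 − (1/3)·15.25 = 13.75.
P_B = 158 − 3·15.25 − 2·13.75 = 84.75.
Profit = (84.75 − 39)·15.25 = 697.6875.

697.6875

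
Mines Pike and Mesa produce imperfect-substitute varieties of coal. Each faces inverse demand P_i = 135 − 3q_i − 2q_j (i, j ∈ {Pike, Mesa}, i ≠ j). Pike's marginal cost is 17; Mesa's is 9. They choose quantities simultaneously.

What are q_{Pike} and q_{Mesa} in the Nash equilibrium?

14.25, 16.25

Mine Pike's profit: π = q_{Pike}(135 − 3q_{Pike} − 2q_{Mesa}) − 17q_{Pike}.
∂π/∂q_{Pike} = 118 − 6q_{Pike} − 2q_{Mesa} = 0 ⇒ q_{Pike} = 59/3 − (1/3)q_{Mesa}.
Similarly q_{Mesa} = 21 − (1/3)q_{Pike}.
Plugging q_{Mesa} into Pike's best response: q_{Pike} = 59/3 − (1/3)(21 − (1/3)q_{Pike}) ⇒ (8/9)q_{Pike} = 38/3, so q_{Pike} = 14.25.
Then q_{Mesa} = 21 − (1/3)·14.25 = 16.25.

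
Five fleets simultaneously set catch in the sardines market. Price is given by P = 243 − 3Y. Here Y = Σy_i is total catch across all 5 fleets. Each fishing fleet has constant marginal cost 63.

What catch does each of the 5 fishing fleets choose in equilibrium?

A representative fishing fleet's profit is π_i = y_i(243 − 3Y) − 63y_i, with Y = y_i + Σ_{j≠i} y_j.
First-order condition: 180 − 6y_i − 3Σ_{j≠i} y_j = 0.
In a symmetric equilibrium every fishing fleet chooses the same y, so Σ_{j≠i} y_j = 4y. The condition becomes 180 − 18y = 0, giving y = 180/18 = 10.

10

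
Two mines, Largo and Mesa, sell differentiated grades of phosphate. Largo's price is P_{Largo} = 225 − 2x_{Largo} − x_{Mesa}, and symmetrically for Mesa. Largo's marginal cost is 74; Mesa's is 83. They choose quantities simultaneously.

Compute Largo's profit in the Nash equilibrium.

Mine Largo's profit: π = x_{Largo}(225 − 2x_{Largo} − x_{Mesa}) − 74x_{Largo}.
∂π/∂x_{Largo} = 151 − 4x_{Largo} − x_{Mesa} = 0 ⇒ x_{Largo} = 37.75 − 0.25x_{Mesa}.
Similarly x_{Mesa} = 35.5 − 0.25x_{Largo}.
Substituting the second reaction function into the first: x_{Largo} = 37.75 − 0.25(35.5 − 0.25x_{Largo}), which gives 0.9375x_{Largo} = 28.875 ⇒ x_{Largo} = 30.8.
Then x_{Mesa} = 35.5 − 0.25·30.8 = 27.8.
P_{Largo} = 225 − 2·30.8 − 27.8 = 135.6.
Profit = (135.6 − 74)·30.8 = 1897.28.

1897.28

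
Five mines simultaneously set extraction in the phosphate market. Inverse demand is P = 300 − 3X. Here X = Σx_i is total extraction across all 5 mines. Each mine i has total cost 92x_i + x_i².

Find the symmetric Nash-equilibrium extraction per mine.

A representative mine's profit is π_i = x_i(300 − 3X) − 92x_i − x_i², with X = x_i + Σ_{j≠i} x_j.
First-order condition: 208 − 8x_i − 3Σ_{j≠i} x_j = 0.
In a symmetric equilibrium every mine chooses the same x, so Σ_{j≠i} x_j = 4x. The condition becomes 208 − 20x = 0, giving x = 208/20 = 10.4.

10.4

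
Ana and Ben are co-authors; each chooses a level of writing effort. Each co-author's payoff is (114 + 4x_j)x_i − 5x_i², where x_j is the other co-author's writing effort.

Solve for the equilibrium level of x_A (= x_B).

19

Ana's payoff is (114 + 4x_B)x_A − 5x_A².
∂π/∂x_A = 114 + 4x_B − 10x_A = 0, so x_A = 11.4 + 0.4x_B.
Setting x_A = x_B in the reaction function: x_A = 11.4 + 0.4x_A, so x_A = 11.4 / 0.6 = 19.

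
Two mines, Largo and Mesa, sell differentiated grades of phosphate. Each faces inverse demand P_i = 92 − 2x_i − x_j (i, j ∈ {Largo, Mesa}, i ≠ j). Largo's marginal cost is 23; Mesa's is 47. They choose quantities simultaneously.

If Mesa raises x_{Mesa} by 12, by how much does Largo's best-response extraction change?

-3

Mine Largo's profit: π = x_{Largo}(92 − 2x_{Largo} − x_{Mesa}) − 23x_{Largo}.
∂π/∂x_{Largo} = 69 − 4x_{Largo} − x_{Mesa} = 0 ⇒ x_{Largo} = 17.25 − 0.25x_{Mesa}.
The reaction-function slope is −0.25, so a 12-unit rise in x_{Mesa} moves x_{Largo} by −0.25 × 12 = −3. Largo's best response falls — the actions are strategic substitutes.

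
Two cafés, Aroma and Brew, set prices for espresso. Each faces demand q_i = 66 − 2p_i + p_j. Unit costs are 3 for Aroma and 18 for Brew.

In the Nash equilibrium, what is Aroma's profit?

Aroma's profit: π = (p_{Aroma} − 3)(66 − 2p_{Aroma} + p_{Brew}).
∂π/∂p_{Aroma} = 72 − 4p_{Aroma} + p_{Brew} = 0 ⇒ p_{Aroma} = 18 + 0.25p_{Brew}.
Similarly p_{Brew} = 25.5 + 0.25p_{Aroma}.
Plugging p_{Brew} into Aroma's best response: p_{Aroma} = 18 + 0.25(25.5 + 0.25p_{Aroma}) ⇒ 0.9375p_{Aroma} = 24.375, so p_{Aroma} = 26.
Then p_{Brew} = 25.5 + 0.25·26 = 32.
q_{Aroma} = 66 − 2·26 + 32 = 46.
Profit = (26 − 3)·46 = 1058.

1058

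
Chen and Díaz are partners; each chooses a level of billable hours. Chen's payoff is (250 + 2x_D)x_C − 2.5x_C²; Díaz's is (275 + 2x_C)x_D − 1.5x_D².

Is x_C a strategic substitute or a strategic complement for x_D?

Expanding Chen's payoff: 250x_C + 2x_Dx_C − 2.5x_C².
∂π/∂x_C = 250 + 2x_D − 5x_C = 0, so x_C = 50 + 0.4x_D.
The best-response slope dx_C/dx_D = 0.4 > 0: the reaction function is upward-sloping, so the choices are strategic complements.

strategic complements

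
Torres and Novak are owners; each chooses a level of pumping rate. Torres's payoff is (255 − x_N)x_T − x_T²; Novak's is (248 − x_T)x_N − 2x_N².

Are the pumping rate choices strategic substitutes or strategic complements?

Expanding Torres's payoff: 255x_T − x_Nx_T − x_T².
∂π/∂x_T = 255 − x_N − 2x_T = 0, so x_T = 127.5 − 0.5x_N.
The best-response slope dx_T/dx_N = −0.5 < 0: the reaction function is downward-sloping, so the choices are strategic substitutes.

strategic substitutes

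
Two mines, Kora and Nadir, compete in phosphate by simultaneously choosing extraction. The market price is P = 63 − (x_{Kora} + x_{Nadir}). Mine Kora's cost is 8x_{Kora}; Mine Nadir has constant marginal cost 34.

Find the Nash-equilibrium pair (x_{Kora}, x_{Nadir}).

Mine Kora's profit: π = x_{Kora}(63 − (x_{Kora} + x_{Nadir})) − 8x_{Kora}.
∂π/∂x_{Kora} = 55 − 2x_{Kora} − x_{Nadir} = 0, so x_{Kora} = 27.5 − 0.5x_{Nadir}.
By the same steps for Nadir: x_{Nadir} = 14.5 − 0.5x_{Kora}.
Substituting the second reaction function into the first: x_{Kora} = 27.5 − 0.5(14.5 − 0.5x_{Kora}), which gives 0.75x_{Kora} = 20.25 ⇒ x_{Kora} = 27.
Then x_{Nadir} = 14.5 − 0.5·27 = 1.

27, 1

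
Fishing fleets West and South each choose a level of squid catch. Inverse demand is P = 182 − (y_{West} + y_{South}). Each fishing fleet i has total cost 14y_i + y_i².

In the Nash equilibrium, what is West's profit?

Fishing fleet West's profit: π = y_{West}(182 − (y_{West} + y_{South})) − 14y_{West} − y_{West}².
∂π/∂y_{West} = 168 − 4y_{West} − y_{South} = 0, so y_{West} = 42 − 0.25y_{South}.
The game is symmetric, so in equilibrium y_{South} = y_{West}: the reaction function gives 1.25y_{West} = 42, hence y_{West} = 33.6.
Price P = 182 − 67.2 = 114.8.
West's profit: (114.8 − 14)·33.6 − (33.6)² = 2257.92.

2257.92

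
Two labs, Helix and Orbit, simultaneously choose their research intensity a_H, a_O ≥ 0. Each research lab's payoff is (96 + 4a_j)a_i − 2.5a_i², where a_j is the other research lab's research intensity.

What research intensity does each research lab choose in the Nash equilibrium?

96

Helix's payoff is (96 + 4a_O)a_H − 2.5a_H².
∂π/∂a_H = 96 + 4a_O − 5a_H = 0, so a_H = 19.2 + 0.8a_O.
By symmetry a_O = a_H; substituting into the reaction function, 0.2a_H = 19.2 and a_H = 96.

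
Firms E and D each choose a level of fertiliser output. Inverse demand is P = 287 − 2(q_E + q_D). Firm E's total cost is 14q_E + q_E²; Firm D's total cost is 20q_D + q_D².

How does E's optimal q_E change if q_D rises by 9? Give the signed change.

Firm E's profit: π = q_E(287 − 2(q_E + q_D)) − 14q_E − q_E².
∂π/∂q_E = 273 − 6q_E − 2q_D = 0, so q_E = 45.5 − (1/3)q_D.
The reaction-function slope is −1/3, so a 9-unit rise in q_D moves q_E by −1/3 × 9 = −3. E's best response falls — the actions are strategic substitutes.

-3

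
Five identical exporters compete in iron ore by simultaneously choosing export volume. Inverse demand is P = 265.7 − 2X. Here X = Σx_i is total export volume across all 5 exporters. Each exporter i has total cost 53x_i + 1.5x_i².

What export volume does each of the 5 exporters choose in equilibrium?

14.18

A representative exporter's profit is π_i = x_i(265.7 − 2X) − 53x_i − 1.5x_i², with X = x_i + Σ_{j≠i} x_j.
First-order condition: 212.7 − 7x_i − 2Σ_{j≠i} x_j = 0.
In a symmetric equilibrium every exporter chooses the same x, so Σ_{j≠i} x_j = 4x. The condition becomes 212.7 − 15x = 0, giving x = 212.7/15 = 14.18.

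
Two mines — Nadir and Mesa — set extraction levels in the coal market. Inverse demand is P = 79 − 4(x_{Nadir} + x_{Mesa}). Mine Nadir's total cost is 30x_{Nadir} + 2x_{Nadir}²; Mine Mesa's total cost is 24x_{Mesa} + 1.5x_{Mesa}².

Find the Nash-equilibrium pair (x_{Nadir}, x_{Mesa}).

Mine Nadir's profit: π = x_{Nadir}(79 − 4(x_{Nadir} + x_{Mesa})) − 30x_{Nadir} − 2x_{Nadir}².
∂π/∂x_{Nadir} = 49 − 12x_{Nadir} − 4x_{Mesa} = 0, so x_{Nadir} = 49/12 − (1/3)x_{Mesa}.
For Mesa: ∂π/∂x_{Mesa} = 55 − 11x_{Mesa} − 4x_{Nadir} = 0 ⇒ x_{Mesa} = 5 − (4/11)x_{Nadir}.
Solving the two reaction functions simultaneously: (1 − (−1/3)(−4/11))x_{Nadir} = 49/12 − (1/3)·5, so (29/33)x_{Nadir} = 29/12 and x_{Nadir} = 2.75.
Then x_{Mesa} = 5 − (4/11)·2.75 = 4.

2.75, 4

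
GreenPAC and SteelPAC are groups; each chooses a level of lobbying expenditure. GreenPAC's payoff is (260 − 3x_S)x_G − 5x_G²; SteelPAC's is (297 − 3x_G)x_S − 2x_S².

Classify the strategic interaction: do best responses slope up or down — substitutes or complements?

strategic substitutes

Expanding GreenPAC's payoff: 260x_G − 3x_Sx_G − 5x_G².
∂π/∂x_G = 260 − 3x_S − 10x_G = 0, so x_G = 26 − 0.3x_S.
The best-response slope dx_G/dx_S = −0.3 < 0: the reaction function is downward-sloping, so the choices are strategic substitutes.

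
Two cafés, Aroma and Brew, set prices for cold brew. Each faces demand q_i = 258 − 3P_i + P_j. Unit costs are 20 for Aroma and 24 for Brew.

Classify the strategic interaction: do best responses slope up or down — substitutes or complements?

Aroma's profit: π = (P_{Aroma} − 20)(258 − 3P_{Aroma} + P_{Brew}).
∂π/∂P_{Aroma} = 318 − 6P_{Aroma} + P_{Brew} = 0 ⇒ P_{Aroma} = 53 + (1/6)P_{Brew}.
The best-response slope dP_{Aroma}/dP_{Brew} = 1/6 > 0: the reaction function is upward-sloping, so the choices are strategic complements.

strategic complements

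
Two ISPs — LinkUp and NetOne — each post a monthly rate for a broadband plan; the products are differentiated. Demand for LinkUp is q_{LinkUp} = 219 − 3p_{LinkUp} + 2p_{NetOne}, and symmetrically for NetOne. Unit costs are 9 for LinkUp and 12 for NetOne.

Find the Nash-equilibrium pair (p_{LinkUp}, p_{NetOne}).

62.0625, 63.1875

LinkUp's profit: π = (p_{LinkUp} − 9)(219 − 3p_{LinkUp} + 2p_{NetOne}).
∂π/∂p_{LinkUp} = 246 − 6p_{LinkUp} + 2p_{NetOne} = 0 ⇒ p_{LinkUp} = 41 + (1/3)p_{NetOne}.
Similarly p_{NetOne} = 42.5 + (1/3)p_{LinkUp}.
Solving the two reaction functions simultaneously: (1 − (1/3)(1/3))p_{LinkUp} = 41 + (1/3)·42.5, so (8/9)p_{LinkUp} = 331/6 and p_{LinkUp} = 62.0625.
Then p_{NetOne} = 42.5 + (1/3)·62.0625 = 63.1875.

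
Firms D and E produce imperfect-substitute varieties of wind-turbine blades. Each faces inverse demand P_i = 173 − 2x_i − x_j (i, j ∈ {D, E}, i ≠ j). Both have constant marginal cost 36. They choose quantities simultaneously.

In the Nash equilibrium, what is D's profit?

Firm D's profit: π = x_D(173 − 2x_D − x_E) − 36x_D.
∂π/∂x_D = 137 − 4x_D − x_E = 0 ⇒ x_D = 34.25 − 0.25x_E.
The game is symmetric, so in equilibrium x_E = x_D: the reaction function gives 1.25x_D = 34.25, hence x_D = 27.4.
P_D = 173 − 2·27.4 − 27.4 = 90.8.
Profit = (90.8 − 36)·27.4 = 1501.52.

1501.52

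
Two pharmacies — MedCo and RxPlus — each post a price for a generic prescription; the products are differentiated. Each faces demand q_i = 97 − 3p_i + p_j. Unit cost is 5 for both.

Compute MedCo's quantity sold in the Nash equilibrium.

52.2

MedCo's profit: π = (p_{MedCo} − 5)(97 − 3p_{MedCo} + p_{RxPlus}).
∂π/∂p_{MedCo} = 112 − 6p_{MedCo} + p_{RxPlus} = 0 ⇒ p_{MedCo} = 56/3 + (1/6)p_{RxPlus}.
Setting p_{MedCo} = p_{RxPlus} in the reaction function: p_{MedCo} = 56/3 + (1/6)p_{MedCo}, so p_{MedCo} = (56/3) / (5/6) = 22.4.
q_{MedCo} = 97 − 3·22.4 + 22.4 = 52.2.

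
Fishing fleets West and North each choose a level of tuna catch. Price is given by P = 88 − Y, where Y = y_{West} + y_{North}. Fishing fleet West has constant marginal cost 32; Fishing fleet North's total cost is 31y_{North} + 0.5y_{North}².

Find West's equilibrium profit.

492.84

Fishing fleet West's profit: π = y_{West}(88 − (y_{West} + y_{North})) − 32y_{West}.
∂π/∂y_{West} = 56 − 2y_{West} − y_{North} = 0, so y_{West} = 28 − 0.5y_{North}.
For North: ∂π/∂y_{North} = 57 − 3y_{North} − y_{West} = 0 ⇒ y_{North} = 19 − (1/3)y_{West}.
Solving the two reaction functions simultaneously: (1 − (−0.5)(−1/3))y_{West} = 28 − 0.5·19, so (5/6)y_{West} = 18.5 and y_{West} = 22.2.
Then y_{North} = 19 − (1/3)·22.2 = 11.6.
Price P = 88 − 33.8 = 54.2.
West's profit: (54.2 − 32)·22.2 = 492.84.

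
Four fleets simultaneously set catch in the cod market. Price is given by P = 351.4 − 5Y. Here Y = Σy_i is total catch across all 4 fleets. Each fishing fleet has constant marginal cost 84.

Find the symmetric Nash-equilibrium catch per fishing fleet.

10.696

A representative fishing fleet's profit is π_i = y_i(351.4 − 5Y) − 84y_i, with Y = y_i + Σ_{j≠i} y_j.
First-order condition: 267.4 − 10y_i − 5Σ_{j≠i} y_j = 0.
With identical fishing fleets, set every y_j = y: then 267.4 − 10y − 15y = 0, i.e. y = 267.4/25 = 10.696.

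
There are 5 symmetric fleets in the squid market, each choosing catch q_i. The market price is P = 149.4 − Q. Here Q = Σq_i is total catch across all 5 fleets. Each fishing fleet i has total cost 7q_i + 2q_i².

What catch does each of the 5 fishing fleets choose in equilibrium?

A representative fishing fleet's profit is π_i = q_i(149.4 − Q) − 7q_i − 2q_i², with Q = q_i + Σ_{j≠i} q_j.
First-order condition: 142.4 − 6q_i − Σ_{j≠i} q_j = 0.
In a symmetric equilibrium every fishing fleet chooses the same q, so Σ_{j≠i} q_j = 4q. The condition becomes 142.4 − 10q = 0, giving q = 142.4/10 = 14.24.

14.24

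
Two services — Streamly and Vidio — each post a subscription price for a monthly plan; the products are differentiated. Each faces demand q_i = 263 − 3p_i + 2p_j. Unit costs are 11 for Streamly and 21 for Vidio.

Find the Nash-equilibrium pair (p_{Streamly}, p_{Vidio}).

Streamly's profit: π = (p_{Streamly} − 11)(263 − 3p_{Streamly} + 2p_{Vidio}).
∂π/∂p_{Streamly} = 296 − 6p_{Streamly} + 2p_{Vidio} = 0 ⇒ p_{Streamly} = 148/3 + (1/3)p_{Vidio}.
Similarly p_{Vidio} = 163/3 + (1/3)p_{Streamly}.
Substituting the second reaction function into the first: p_{Streamly} = 148/3 + (1/3)(163/3 + (1/3)p_{Streamly}), which gives (8/9)p_{Streamly} = 607/9 ⇒ p_{Streamly} = 75.875.
Then p_{Vidio} = 163/3 + (1/3)·75.875 = 79.625.

75.875, 79.625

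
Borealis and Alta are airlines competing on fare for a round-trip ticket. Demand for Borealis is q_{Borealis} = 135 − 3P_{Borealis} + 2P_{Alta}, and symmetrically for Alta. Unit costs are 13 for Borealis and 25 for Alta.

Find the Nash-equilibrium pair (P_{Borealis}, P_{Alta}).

Borealis's profit: π = (P_{Borealis} − 13)(135 − 3P_{Borealis} + 2P_{Alta}).
∂π/∂P_{Borealis} = 174 − 6P_{Borealis} + 2P_{Alta} = 0 ⇒ P_{Borealis} = 29 + (1/3)P_{Alta}.
Similarly P_{Alta} = 35 + (1/3)P_{Borealis}.
Plugging P_{Alta} into Borealis's best response: P_{Borealis} = 29 + (1/3)(35 + (1/3)P_{Borealis}) ⇒ (8/9)P_{Borealis} = 122/3, so P_{Borealis} = 45.75.
Then P_{Alta} = 35 + (1/3)·45.75 = 50.25.

45.75, 50.25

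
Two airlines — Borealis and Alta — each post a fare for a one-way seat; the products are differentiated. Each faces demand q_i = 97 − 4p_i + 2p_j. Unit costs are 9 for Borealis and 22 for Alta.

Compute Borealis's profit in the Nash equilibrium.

Borealis's profit: π = (p_{Borealis} − 9)(97 − 4p_{Borealis} + 2p_{Alta}).
∂π/∂p_{Borealis} = 133 − 8p_{Borealis} + 2p_{Alta} = 0 ⇒ p_{Borealis} = 16.625 + 0.25p_{Alta}.
Similarly p_{Alta} = 23.125 + 0.25p_{Borealis}.
Substituting the second reaction function into the first: p_{Borealis} = 16.625 + 0.25(23.125 + 0.25p_{Borealis}), which gives 0.9375p_{Borealis} = 717/32 ⇒ p_{Borealis} = 23.9.
Then p_{Alta} = 23.125 + 0.25·23.9 = 29.1.
q_{Borealis} = 97 − 4·23.9 + 2·29.1 = 59.6.
Profit = (23.9 − 9)·59.6 = 888.04.

888.04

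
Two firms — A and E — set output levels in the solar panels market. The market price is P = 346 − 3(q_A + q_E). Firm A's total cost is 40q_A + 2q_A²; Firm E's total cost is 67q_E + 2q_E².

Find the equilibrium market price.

Firm A's profit: π = q_A(346 − 3(q_A + q_E)) − 40q_A − 2q_A².
∂π/∂q_A = 306 − 10q_A − 3q_E = 0, so q_A = 30.6 − 0.3q_E.
By the same steps for E: q_E = 27.9 − 0.3q_A.
Plugging q_E into A's best response: q_A = 30.6 − 0.3(27.9 − 0.3q_A) ⇒ 0.91q_A = 22.23, so q_A = 171/7.
Then q_E = 27.9 − 0.3·(171/7) = 144/7.
Equilibrium price: P = 346 − 3·45 = 211.

211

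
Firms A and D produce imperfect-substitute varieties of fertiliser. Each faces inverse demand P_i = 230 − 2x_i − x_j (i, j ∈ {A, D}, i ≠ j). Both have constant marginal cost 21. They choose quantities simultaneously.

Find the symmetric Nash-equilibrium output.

Firm A's profit: π = x_A(230 − 2x_A − x_D) − 21x_A.
∂π/∂x_A = 209 − 4x_A − x_D = 0 ⇒ x_A = 52.25 − 0.25x_D.
The game is symmetric, so in equilibrium x_D = x_A: the reaction function gives 1.25x_A = 52.25, hence x_A = 41.8.

41.8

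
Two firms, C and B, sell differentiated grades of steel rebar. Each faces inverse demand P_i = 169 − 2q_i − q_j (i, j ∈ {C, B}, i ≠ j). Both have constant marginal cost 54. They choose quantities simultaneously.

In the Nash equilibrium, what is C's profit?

Firm C's profit: π = q_C(169 − 2q_C − q_B) − 54q_C.
∂π/∂q_C = 115 − 4q_C − q_B = 0 ⇒ q_C = 28.75 − 0.25q_B.
The game is symmetric, so in equilibrium q_B = q_C: the reaction function gives 1.25q_C = 28.75, hence q_C = 23.
P_C = 169 − 2·23 − 23 = 100.
Profit = (100 − 54)·23 = 1058.

1058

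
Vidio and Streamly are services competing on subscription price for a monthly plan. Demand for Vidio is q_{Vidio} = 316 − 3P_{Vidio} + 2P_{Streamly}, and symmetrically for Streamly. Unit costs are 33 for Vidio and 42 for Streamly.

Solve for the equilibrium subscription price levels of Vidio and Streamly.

105.4375, 108.8125

Vidio's profit: π = (P_{Vidio} − 33)(316 − 3P_{Vidio} + 2P_{Streamly}).
∂π/∂P_{Vidio} = 415 − 6P_{Vidio} + 2P_{Streamly} = 0 ⇒ P_{Vidio} = 415/6 + (1/3)P_{Streamly}.
Similarly P_{Streamly} = 221/3 + (1/3)P_{Vidio}.
Solving the two reaction functions simultaneously: (1 − (1/3)(1/3))P_{Vidio} = 415/6 + (1/3)·(221/3), so (8/9)P_{Vidio} = 1687/18 and P_{Vidio} = 105.4375.
Then P_{Streamly} = 221/3 + (1/3)·105.4375 = 108.8125.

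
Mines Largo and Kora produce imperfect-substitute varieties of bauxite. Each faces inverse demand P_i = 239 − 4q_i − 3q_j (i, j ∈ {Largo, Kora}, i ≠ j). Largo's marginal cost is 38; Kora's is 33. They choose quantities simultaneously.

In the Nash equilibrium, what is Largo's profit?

1296

Mine Largo's profit: π = q_{Largo}(239 − 4q_{Largo} − 3q_{Kora}) − 38q_{Largo}.
∂π/∂q_{Largo} = 201 − 8q_{Largo} − 3q_{Kora} = 0 ⇒ q_{Largo} = 25.125 − 0.375q_{Kora}.
Similarly q_{Kora} = 25.75 − 0.375q_{Largo}.
Plugging q_{Kora} into Largo's best response: q_{Largo} = 25.125 − 0.375(25.75 − 0.375q_{Largo}) ⇒ (55/64)q_{Largo} = 495/32, so q_{Largo} = 18.
Then q_{Kora} = 25.75 − 0.375·18 = 19.
P_{Largo} = 239 − 4·18 − 3·19 = 110.
Profit = (110 − 38)·18 = 1296.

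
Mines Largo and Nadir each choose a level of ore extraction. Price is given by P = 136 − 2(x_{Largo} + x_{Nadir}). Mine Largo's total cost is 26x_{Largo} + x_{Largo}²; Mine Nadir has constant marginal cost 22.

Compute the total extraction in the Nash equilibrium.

Mine Largo's profit: π = x_{Largo}(136 − 2(x_{Largo} + x_{Nadir})) − 26x_{Largo} − x_{Largo}².
∂π/∂x_{Largo} = 110 − 6x_{Largo} − 2x_{Nadir} = 0, so x_{Largo} = 55/3 − (1/3)x_{Nadir}.
For Nadir: ∂π/∂x_{Nadir} = 114 − 4x_{Nadir} − 2x_{Largo} = 0 ⇒ x_{Nadir} = 28.5 − 0.5x_{Largo}.
Solving the two reaction functions simultaneously: (1 − (−1/3)(−0.5))x_{Largo} = 55/3 − (1/3)·28.5, so (5/6)x_{Largo} = 53/6 and x_{Largo} = 10.6.
Then x_{Nadir} = 28.5 − 0.5·10.6 = 23.2.
Total extraction: 10.6 + 23.2 = 33.8.

33.8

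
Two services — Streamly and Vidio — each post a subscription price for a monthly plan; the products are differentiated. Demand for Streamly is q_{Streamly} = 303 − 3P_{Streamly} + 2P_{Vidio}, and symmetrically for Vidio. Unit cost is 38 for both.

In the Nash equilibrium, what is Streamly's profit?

Streamly's profit: π = (P_{Streamly} − 38)(303 − 3P_{Streamly} + 2P_{Vidio}).
∂π/∂P_{Streamly} = 417 − 6P_{Streamly} + 2P_{Vidio} = 0 ⇒ P_{Streamly} = 69.5 + (1/3)P_{Vidio}.
The game is symmetric, so in equilibrium P_{Vidio} = P_{Streamly}: the reaction function gives (2/3)P_{Streamly} = 69.5, hence P_{Streamly} = 104.25.
q_{Streamly} = 303 − 3·104.25 + 2·104.25 = 198.75.
Profit = (104.25 − 38)·198.75 = 13167.1875.

13167.1875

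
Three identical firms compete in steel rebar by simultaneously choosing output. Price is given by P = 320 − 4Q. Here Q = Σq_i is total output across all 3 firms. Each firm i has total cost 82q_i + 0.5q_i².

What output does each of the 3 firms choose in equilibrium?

A representative firm's profit is π_i = q_i(320 − 4Q) − 82q_i − 0.5q_i², with Q = q_i + Σ_{j≠i} q_j.
First-order condition: 238 − 9q_i − 4Σ_{j≠i} q_j = 0.
With identical firms, set every q_j = q: then 238 − 9q − 8q = 0, i.e. q = 238/17 = 14.

14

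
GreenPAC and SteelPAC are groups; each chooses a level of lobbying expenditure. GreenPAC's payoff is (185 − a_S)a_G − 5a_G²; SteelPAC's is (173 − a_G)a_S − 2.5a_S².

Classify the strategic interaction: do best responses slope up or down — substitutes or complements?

strategic substitutes

Expanding GreenPAC's payoff: 185a_G − a_Sa_G − 5a_G².
∂π/∂a_G = 185 − a_S − 10a_G = 0, so a_G = 18.5 − 0.1a_S.
The best-response slope da_G/da_S = −0.1 < 0: the reaction function is downward-sloping, so the choices are strategic substitutes.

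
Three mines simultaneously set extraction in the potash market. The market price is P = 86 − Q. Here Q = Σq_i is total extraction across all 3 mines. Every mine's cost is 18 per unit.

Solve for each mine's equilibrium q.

A representative mine's profit is π_i = q_i(86 − Q) − 18q_i, with Q = q_i + Σ_{j≠i} q_j.
First-order condition: 68 − 2q_i − Σ_{j≠i} q_j = 0.
In a symmetric equilibrium every mine chooses the same q, so Σ_{j≠i} q_j = 2q. The condition becomes 68 − 4q = 0, giving q = 68/4 = 17.

17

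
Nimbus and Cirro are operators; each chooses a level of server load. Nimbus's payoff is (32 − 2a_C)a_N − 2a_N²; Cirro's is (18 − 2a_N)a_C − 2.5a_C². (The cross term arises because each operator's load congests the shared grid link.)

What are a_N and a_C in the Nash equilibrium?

Expanding Nimbus's payoff: 32a_N − 2a_Ca_N − 2a_N².
∂π/∂a_N = 32 − 2a_C − 4a_N = 0, so a_N = 8 − 0.5a_C.
Likewise for Cirro: a_C = 3.6 − 0.4a_N.
Substituting the second reaction function into the first: a_N = 8 − 0.5(3.6 − 0.4a_N), which gives 0.8a_N = 6.2 ⇒ a_N = 7.75.
Then a_C = 3.6 − 0.4·7.75 = 0.5.

7.75, 0.5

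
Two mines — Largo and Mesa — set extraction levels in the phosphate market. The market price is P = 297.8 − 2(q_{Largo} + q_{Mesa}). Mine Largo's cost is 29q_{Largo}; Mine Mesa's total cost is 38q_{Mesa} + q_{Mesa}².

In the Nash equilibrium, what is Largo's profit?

5975.4312

Mine Largo's profit: π = q_{Largo}(297.8 − 2(q_{Largo} + q_{Mesa})) − 29q_{Largo}.
∂π/∂q_{Largo} = 268.8 − 4q_{Largo} − 2q_{Mesa} = 0, so q_{Largo} = 67.2 − 0.5q_{Mesa}.
For Mesa: ∂π/∂q_{Mesa} = 259.8 − 6q_{Mesa} − 2q_{Largo} = 0 ⇒ q_{Mesa} = 43.3 − (1/3)q_{Largo}.
Plugging q_{Mesa} into Largo's best response: q_{Largo} = 67.2 − 0.5(43.3 − (1/3)q_{Largo}) ⇒ (5/6)q_{Largo} = 45.55, so q_{Largo} = 54.66.
Then q_{Mesa} = 43.3 − (1/3)·54.66 = 25.08.
Price P = 297.8 − 2·79.74 = 138.32.
Largo's profit: (138.32 − 29)·54.66 = 5975.4312.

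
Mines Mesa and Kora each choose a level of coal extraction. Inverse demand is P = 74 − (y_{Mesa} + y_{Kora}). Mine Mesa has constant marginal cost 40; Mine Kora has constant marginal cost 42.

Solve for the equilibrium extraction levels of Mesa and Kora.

12, 10

Mine Mesa's profit: π = y_{Mesa}(74 − (y_{Mesa} + y_{Kora})) − 40y_{Mesa}.
∂π/∂y_{Mesa} = 34 − 2y_{Mesa} − y_{Kora} = 0, so y_{Mesa} = 17 − 0.5y_{Kora}.
By the same steps for Kora: y_{Kora} = 16 − 0.5y_{Mesa}.
Substituting the second reaction function into the first: y_{Mesa} = 17 − 0.5(16 − 0.5y_{Mesa}), which gives 0.75y_{Mesa} = 9 ⇒ y_{Mesa} = 12.
Then y_{Kora} = 16 − 0.5·12 = 10.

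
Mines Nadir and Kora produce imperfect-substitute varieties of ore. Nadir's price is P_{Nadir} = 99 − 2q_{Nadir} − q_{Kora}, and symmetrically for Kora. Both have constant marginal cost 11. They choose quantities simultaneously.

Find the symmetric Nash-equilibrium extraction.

Mine Nadir's profit: π = q_{Nadir}(99 − 2q_{Nadir} − q_{Kora}) − 11q_{Nadir}.
∂π/∂q_{Nadir} = 88 − 4q_{Nadir} − q_{Kora} = 0 ⇒ q_{Nadir} = 22 − 0.25q_{Kora}.
By symmetry q_{Kora} = q_{Nadir}; substituting into the reaction function, 1.25q_{Nadir} = 22 and q_{Nadir} = 17.6.

17.6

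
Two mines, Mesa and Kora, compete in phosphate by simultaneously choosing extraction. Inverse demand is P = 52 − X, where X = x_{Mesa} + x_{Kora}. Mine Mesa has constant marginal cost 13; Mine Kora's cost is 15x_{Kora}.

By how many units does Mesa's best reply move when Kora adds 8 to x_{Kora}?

Mine Mesa's profit: π = x_{Mesa}(52 − (x_{Mesa} + x_{Kora})) − 13x_{Mesa}.
∂π/∂x_{Mesa} = 39 − 2x_{Mesa} − x_{Kora} = 0, so x_{Mesa} = 19.5 − 0.5x_{Kora}.
The reaction-function slope is −0.5, so an 8-unit rise in x_{Kora} moves x_{Mesa} by −0.5 × 8 = −4. Mesa's best response falls — the actions are strategic substitutes.

-4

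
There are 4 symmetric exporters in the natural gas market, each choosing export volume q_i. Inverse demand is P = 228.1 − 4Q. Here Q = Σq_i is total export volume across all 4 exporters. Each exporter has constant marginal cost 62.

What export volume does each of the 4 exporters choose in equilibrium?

8.305

A representative exporter's profit is π_i = q_i(228.1 − 4Q) − 62q_i, with Q = q_i + Σ_{j≠i} q_j.
First-order condition: 166.1 − 8q_i − 4Σ_{j≠i} q_j = 0.
With identical exporters, set every q_j = q: then 166.1 − 8q − 12q = 0, i.e. q = 166.1/20 = 8.305.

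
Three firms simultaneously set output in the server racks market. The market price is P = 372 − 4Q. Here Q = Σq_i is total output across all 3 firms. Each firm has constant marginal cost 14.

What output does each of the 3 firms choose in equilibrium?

A representative firm's profit is π_i = q_i(372 − 4Q) − 14q_i, with Q = q_i + Σ_{j≠i} q_j.
First-order condition: 358 − 8q_i − 4Σ_{j≠i} q_j = 0.
In a symmetric equilibrium every firm chooses the same q, so Σ_{j≠i} q_j = 2q. The condition becomes 358 − 16q = 0, giving q = 358/16 = 22.375.

22.375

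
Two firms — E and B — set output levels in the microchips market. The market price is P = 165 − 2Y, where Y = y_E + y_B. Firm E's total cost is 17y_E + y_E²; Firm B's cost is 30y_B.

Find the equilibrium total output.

Firm E's profit: π = y_E(165 − 2(y_E + y_B)) − 17y_E − y_E².
∂π/∂y_E = 148 − 6y_E − 2y_B = 0, so y_E = 74/3 − (1/3)y_B.
For B: ∂π/∂y_B = 135 − 4y_B − 2y_E = 0 ⇒ y_B = 33.75 − 0.5y_E.
Plugging y_B into E's best response: y_E = 74/3 − (1/3)(33.75 − 0.5y_E) ⇒ (5/6)y_E = 161/12, so y_E = 16.1.
Then y_B = 33.75 − 0.5·16.1 = 25.7.
Total output: 16.1 + 25.7 = 41.8.

41.8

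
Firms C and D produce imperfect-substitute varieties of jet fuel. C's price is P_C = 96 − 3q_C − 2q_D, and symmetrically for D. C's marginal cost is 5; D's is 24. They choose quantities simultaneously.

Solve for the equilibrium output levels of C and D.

12.5625, 7.8125

Firm C's profit: π = q_C(96 − 3q_C − 2q_D) − 5q_C.
∂π/∂q_C = 91 − 6q_C − 2q_D = 0 ⇒ q_C = 91/6 − (1/3)q_D.
Similarly q_D = 12 − (1/3)q_C.
Solving the two reaction functions simultaneously: (1 − (−1/3)(−1/3))q_C = 91/6 − (1/3)·12, so (8/9)q_C = 67/6 and q_C = 12.5625.
Then q_D = 12 − (1/3)·12.5625 = 7.8125.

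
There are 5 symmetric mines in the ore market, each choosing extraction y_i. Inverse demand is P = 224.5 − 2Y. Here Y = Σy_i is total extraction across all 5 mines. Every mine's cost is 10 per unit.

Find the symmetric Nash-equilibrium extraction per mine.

17.875

A representative mine's profit is π_i = y_i(224.5 − 2Y) − 10y_i, with Y = y_i + Σ_{j≠i} y_j.
First-order condition: 214.5 − 4y_i − 2Σ_{j≠i} y_j = 0.
In a symmetric equilibrium every mine chooses the same y, so Σ_{j≠i} y_j = 4y. The condition becomes 214.5 − 12y = 0, giving y = 214.5/12 = 17.875.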